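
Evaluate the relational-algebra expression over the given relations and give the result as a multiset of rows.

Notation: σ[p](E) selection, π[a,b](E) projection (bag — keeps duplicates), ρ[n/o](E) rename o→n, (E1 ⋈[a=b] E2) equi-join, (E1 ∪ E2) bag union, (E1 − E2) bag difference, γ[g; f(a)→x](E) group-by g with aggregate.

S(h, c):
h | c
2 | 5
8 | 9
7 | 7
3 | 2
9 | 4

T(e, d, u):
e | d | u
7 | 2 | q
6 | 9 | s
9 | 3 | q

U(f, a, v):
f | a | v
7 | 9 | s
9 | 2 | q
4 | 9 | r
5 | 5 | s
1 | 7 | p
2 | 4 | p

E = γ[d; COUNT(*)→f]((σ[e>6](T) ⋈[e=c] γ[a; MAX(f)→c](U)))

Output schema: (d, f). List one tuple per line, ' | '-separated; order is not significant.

Stepwise |·|:
  T → 3
  σ[e>6](T) → 2
  U → 6
  γ[a; MAX(f)→c](U) → 5
  (σ[e>6](T) ⋈[e=c] γ[a; MAX(f)→c](U)) → 2
  γ[d; COUNT(*)→f]((σ[e>6](T) ⋈[e=c] γ[a; MAX(f)→c](U))) → 2

== RESULT ==
d | f
2 | 1
3 | 1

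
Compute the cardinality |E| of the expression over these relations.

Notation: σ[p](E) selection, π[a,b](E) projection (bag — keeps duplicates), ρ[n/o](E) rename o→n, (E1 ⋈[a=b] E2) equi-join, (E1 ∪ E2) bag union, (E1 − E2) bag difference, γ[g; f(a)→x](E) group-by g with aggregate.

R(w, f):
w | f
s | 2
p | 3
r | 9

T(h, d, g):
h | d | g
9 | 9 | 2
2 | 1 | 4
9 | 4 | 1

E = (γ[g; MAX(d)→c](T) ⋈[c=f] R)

Per-node cardinality:
  T → 3
  γ[g; MAX(d)→c](T) → 3
  R → 3
  (γ[g; MAX(d)→c](T) ⋈[c=f] R) → 1

|E| = 1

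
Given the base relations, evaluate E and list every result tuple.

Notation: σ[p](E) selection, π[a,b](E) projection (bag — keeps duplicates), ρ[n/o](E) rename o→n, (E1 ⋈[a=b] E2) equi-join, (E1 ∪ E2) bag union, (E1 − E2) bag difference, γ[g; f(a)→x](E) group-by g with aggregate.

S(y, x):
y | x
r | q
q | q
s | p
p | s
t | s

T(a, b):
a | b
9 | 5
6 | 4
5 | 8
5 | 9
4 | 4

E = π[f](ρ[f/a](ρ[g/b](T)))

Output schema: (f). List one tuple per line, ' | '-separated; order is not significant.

Per-node cardinality:
  T → 5
  ρ[g/b](T) → 5
  ρ[f/a](ρ[g/b](T)) → 5
  π[f](ρ[f/a](ρ[g/b](T))) → 5

== RESULT ==
f
4
5
5
6
9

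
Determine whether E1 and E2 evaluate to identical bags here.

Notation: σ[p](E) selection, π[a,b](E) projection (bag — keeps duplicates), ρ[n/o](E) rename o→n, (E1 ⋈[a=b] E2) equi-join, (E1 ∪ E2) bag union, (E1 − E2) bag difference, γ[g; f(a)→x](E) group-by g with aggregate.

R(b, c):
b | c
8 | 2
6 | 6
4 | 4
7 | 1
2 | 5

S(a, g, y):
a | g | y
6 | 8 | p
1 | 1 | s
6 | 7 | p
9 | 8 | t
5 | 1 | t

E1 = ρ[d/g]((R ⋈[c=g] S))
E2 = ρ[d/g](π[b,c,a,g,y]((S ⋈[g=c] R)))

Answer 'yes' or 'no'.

E1 stepwise |·|:
  R → 5
  S → 5
  (R ⋈[c=g] S) → 2
  ρ[d/g]((R ⋈[c=g] S)) → 2
E2 stepwise |·|:
  S → 5
  R → 5
  (S ⋈[g=c] R) → 2
  π[b,c,a,g,y]((S ⋈[g=c] R)) → 2
  ρ[d/g](π[b,c,a,g,y]((S ⋈[g=c] R))) → 2

E1 and E2 produce the same multiset:
b | c | a | d | y
7 | 1 | 1 | 1 | s
7 | 1 | 5 | 1 | t

yes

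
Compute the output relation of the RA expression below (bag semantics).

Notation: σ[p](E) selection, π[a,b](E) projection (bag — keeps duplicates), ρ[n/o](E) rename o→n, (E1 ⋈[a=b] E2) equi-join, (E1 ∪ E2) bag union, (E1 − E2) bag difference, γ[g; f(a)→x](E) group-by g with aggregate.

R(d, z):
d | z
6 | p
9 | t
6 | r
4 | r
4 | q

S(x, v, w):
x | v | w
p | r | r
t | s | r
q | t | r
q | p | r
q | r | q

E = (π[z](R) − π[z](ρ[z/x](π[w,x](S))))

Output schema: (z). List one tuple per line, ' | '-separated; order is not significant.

Per-node cardinality:
  R → 5
  π[z](R) → 5
  S → 5
  π[w,x](S) → 5
  ρ[z/x](π[w,x](S)) → 5
  π[z](ρ[z/x](π[w,x](S))) → 5
  (π[z](R) − π[z](ρ[z/x](π[w,x](S)))) → 2

== RESULT ==
z
r
r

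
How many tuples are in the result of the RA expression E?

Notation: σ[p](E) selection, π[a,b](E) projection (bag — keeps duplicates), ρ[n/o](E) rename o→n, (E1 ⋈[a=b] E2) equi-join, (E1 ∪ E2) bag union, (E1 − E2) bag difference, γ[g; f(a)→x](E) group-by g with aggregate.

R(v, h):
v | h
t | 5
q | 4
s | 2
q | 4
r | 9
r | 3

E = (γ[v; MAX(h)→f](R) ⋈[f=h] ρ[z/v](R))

Subexpression sizes:
  R → 6
  γ[v; MAX(h)→f](R) → 4
  R → 6
  ρ[z/v](R) → 6
  (γ[v; MAX(h)→f](R) ⋈[f=h] ρ[z/v](R)) → 5

|E| = 5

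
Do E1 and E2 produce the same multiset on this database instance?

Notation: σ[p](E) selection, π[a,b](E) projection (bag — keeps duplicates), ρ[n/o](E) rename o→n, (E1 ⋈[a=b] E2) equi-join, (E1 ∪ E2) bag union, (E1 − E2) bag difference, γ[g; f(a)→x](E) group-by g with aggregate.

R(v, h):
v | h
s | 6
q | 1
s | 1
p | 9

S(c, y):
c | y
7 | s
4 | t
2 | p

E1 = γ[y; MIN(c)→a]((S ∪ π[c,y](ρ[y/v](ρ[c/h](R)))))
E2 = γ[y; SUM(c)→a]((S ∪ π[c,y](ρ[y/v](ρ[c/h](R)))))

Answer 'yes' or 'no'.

E1 per-node cardinality:
  S → 3
  R → 4
  ρ[c/h](R) → 4
  ρ[y/v](ρ[c/h](R)) → 4
  π[c,y](ρ[y/v](ρ[c/h](R))) → 4
  (S ∪ π[c,y](ρ[y/v](ρ[c/h](R)))) → 7
  γ[y; MIN(c)→a]((S ∪ π[c,y](ρ[y/v](ρ[c/h](R))))) → 4
E2 per-node cardinality:
  S → 3
  R → 4
  ρ[c/h](R) → 4
  ρ[y/v](ρ[c/h](R)) → 4
  π[c,y](ρ[y/v](ρ[c/h](R))) → 4
  (S ∪ π[c,y](ρ[y/v](ρ[c/h](R)))) → 7
  γ[y; SUM(c)→a]((S ∪ π[c,y](ρ[y/v](ρ[c/h](R))))) → 4

E1 result:
y | a
p | 2
q | 1
s | 1
t | 4
E2 result:
y | a
p | 11
q | 1
s | 14
t | 4
Witness: ('p', 2) appears 1× in E1 but 0× in E2.

no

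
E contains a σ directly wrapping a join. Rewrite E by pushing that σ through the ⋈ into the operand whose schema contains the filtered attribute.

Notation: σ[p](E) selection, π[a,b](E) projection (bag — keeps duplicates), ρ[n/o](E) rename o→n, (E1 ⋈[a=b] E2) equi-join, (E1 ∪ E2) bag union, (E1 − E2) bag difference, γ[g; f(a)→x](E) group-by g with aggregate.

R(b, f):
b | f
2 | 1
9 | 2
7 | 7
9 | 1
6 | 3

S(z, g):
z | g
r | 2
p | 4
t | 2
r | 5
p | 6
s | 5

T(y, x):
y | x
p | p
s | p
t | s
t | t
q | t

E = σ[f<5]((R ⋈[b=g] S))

σ filters on f, owned by the left side.
E' = (σ[f<5](R) ⋈[b=g] S)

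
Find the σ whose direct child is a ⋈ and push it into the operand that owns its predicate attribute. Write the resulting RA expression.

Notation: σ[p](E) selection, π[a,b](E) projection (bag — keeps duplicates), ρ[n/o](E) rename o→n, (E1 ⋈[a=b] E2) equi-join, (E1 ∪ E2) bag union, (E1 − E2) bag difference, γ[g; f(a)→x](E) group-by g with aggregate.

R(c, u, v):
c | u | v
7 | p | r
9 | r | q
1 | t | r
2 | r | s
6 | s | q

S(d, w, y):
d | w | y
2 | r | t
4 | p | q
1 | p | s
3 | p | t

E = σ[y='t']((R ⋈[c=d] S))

σ filters on y, owned by the right side.
E' = (R ⋈[c=d] σ[y='t'](S))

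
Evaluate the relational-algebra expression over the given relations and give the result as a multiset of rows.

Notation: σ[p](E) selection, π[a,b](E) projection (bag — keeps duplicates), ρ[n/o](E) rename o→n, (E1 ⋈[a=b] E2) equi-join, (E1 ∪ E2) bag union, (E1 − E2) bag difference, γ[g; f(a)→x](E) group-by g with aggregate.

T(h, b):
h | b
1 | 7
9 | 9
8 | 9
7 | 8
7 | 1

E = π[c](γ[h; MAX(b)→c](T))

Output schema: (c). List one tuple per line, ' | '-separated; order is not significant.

Stepwise |·|:
  T → 5
  γ[h; MAX(b)→c](T) → 4
  π[c](γ[h; MAX(b)→c](T)) → 4

== RESULT ==
c
7
8
9
9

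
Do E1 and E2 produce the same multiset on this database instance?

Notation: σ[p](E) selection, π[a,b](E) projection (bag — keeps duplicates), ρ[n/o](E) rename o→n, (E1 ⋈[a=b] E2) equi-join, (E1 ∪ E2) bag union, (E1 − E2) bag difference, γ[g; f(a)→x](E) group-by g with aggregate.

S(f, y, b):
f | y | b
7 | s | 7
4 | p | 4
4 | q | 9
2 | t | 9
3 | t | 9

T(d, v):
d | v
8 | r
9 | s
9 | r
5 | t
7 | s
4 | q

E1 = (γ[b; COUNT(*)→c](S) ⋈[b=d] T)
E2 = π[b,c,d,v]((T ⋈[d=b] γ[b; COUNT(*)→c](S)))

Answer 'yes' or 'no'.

E1 row counts bottom-up:
  S → 5
  γ[b; COUNT(*)→c](S) → 3
  T → 6
  (γ[b; COUNT(*)→c](S) ⋈[b=d] T) → 4
E2 row counts bottom-up:
  T → 6
  S → 5
  γ[b; COUNT(*)→c](S) → 3
  (T ⋈[d=b] γ[b; COUNT(*)→c](S)) → 4
  π[b,c,d,v]((T ⋈[d=b] γ[b; COUNT(*)→c](S))) → 4

E1 and E2 produce the same multiset:
b | c | d | v
4 | 1 | 4 | q
7 | 1 | 7 | s
9 | 3 | 9 | r
9 | 3 | 9 | s

yes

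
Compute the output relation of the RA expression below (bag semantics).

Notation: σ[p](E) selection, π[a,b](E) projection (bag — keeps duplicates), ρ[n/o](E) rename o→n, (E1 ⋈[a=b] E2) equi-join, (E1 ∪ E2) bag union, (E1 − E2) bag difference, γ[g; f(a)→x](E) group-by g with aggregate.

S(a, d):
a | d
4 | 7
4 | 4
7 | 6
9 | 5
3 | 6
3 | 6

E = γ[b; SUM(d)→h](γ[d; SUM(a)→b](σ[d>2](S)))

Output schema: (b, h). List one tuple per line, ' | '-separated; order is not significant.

Per-node cardinality:
  S → 6
  σ[d>2](S) → 6
  γ[d; SUM(a)→b](σ[d>2](S)) → 4
  γ[b; SUM(d)→h](γ[d; SUM(a)→b](σ[d>2](S))) → 3

== RESULT ==
b | h
4 | 11
9 | 5
13 | 6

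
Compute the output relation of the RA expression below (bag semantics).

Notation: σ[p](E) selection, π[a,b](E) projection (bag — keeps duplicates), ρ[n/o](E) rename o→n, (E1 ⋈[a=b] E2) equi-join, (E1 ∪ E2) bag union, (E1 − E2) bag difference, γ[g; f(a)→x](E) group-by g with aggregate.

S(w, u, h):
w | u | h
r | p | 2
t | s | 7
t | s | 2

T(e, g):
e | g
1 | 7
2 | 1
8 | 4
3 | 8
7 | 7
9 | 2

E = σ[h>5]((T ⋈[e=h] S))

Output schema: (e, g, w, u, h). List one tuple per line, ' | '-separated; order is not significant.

Per-node cardinality:
  T → 6
  S → 3
  (T ⋈[e=h] S) → 3
  σ[h>5]((T ⋈[e=h] S)) → 1

== RESULT ==
e | g | w | u | h
7 | 7 | t | s | 7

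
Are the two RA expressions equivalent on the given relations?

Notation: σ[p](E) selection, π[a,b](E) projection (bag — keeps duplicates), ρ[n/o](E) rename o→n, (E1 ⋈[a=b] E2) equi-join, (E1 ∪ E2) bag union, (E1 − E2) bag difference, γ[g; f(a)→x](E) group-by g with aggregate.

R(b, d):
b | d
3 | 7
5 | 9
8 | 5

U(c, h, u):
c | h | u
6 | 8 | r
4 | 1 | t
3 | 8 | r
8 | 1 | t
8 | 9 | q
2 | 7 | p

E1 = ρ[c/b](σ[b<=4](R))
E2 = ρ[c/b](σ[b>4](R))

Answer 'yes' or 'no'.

E1 stepwise |·|:
  R → 3
  σ[b<=4](R) → 1
  ρ[c/b](σ[b<=4](R)) → 1
E2 stepwise |·|:
  R → 3
  σ[b>4](R) → 2
  ρ[c/b](σ[b>4](R)) → 2

E1 result:
c | d
3 | 7
E2 result:
c | d
5 | 9
8 | 5
Witness: (3, 7) appears 1× in E1 but 0× in E2.

no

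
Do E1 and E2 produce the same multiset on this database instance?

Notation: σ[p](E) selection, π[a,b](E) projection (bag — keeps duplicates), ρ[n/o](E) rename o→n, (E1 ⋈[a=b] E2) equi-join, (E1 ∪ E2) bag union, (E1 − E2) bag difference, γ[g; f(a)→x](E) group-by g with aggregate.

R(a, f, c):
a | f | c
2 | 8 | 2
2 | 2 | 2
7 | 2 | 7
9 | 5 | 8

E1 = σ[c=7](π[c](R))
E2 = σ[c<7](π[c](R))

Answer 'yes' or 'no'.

E1 stepwise |·|:
  R → 4
  π[c](R) → 4
  σ[c=7](π[c](R)) → 1
E2 stepwise |·|:
  R → 4
  π[c](R) → 4
  σ[c<7](π[c](R)) → 2

E1 result:
c
7
E2 result:
c
2
2
Witness: (7,) appears 1× in E1 but 0× in E2.

no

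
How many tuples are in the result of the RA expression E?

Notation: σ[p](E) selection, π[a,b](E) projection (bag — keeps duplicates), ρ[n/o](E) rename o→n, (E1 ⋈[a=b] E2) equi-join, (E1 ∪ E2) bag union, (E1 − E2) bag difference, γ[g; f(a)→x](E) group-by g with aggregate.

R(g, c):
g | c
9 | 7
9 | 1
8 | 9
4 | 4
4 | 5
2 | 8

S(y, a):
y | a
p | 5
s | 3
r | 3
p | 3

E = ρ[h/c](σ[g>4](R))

Stepwise |·|:
  R → 6
  σ[g>4](R) → 3
  ρ[h/c](σ[g>4](R)) → 3

|E| = 3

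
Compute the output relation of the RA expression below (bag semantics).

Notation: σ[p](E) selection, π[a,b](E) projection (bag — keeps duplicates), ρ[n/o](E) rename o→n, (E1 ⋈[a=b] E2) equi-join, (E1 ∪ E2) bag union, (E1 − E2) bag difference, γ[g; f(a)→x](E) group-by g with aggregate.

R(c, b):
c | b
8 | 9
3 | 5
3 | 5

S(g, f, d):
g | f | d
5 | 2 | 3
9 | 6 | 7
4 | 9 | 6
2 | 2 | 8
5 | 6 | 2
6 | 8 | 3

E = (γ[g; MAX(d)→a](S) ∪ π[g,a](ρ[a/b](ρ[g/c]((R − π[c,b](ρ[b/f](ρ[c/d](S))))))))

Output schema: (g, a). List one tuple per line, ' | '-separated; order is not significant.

Row counts bottom-up:
  S → 6
  γ[g; MAX(d)→a](S) → 5
  R → 3
  S → 6
  ρ[c/d](S) → 6
  ρ[b/f](ρ[c/d](S)) → 6
  π[c,b](ρ[b/f](ρ[c/d](S))) → 6
  (R − π[c,b](ρ[b/f](ρ[c/d](S)))) → 3
  ρ[g/c]((R − π[c,b](ρ[b/f](ρ[c/d](S))))) → 3
  ρ[a/b](ρ[g/c]((R − π[c,b](ρ[b/f](ρ[c/d](S)))))) → 3
  π[g,a](ρ[a/b](ρ[g/c]((R − π[c,b](ρ[b/f](ρ[c/d](S))))))) → 3
  (γ[g; MAX(d)→a](S) ∪ π[g,a](ρ[a/b](ρ[g/c]((R − π[c,b](ρ[b/f](ρ[c/d](S)))))))) → 8

== RESULT ==
g | a
2 | 8
3 | 5
3 | 5
4 | 6
5 | 3
6 | 3
8 | 9
9 | 7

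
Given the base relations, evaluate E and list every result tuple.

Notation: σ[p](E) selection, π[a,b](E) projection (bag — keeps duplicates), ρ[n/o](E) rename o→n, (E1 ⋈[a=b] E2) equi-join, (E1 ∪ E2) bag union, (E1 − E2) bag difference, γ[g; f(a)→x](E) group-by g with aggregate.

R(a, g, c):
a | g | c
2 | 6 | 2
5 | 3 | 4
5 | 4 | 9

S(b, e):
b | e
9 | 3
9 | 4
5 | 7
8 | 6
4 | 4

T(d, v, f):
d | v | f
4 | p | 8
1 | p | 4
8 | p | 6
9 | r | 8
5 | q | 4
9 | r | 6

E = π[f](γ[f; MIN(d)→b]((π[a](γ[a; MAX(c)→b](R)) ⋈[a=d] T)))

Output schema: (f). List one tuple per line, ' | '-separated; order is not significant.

Row counts bottom-up:
  R → 3
  γ[a; MAX(c)→b](R) → 2
  π[a](γ[a; MAX(c)→b](R)) → 2
  T → 6
  (π[a](γ[a; MAX(c)→b](R)) ⋈[a=d] T) → 1
  γ[f; MIN(d)→b]((π[a](γ[a; MAX(c)→b](R)) ⋈[a=d] T)) → 1
  π[f](γ[f; MIN(d)→b]((π[a](γ[a; MAX(c)→b](R)) ⋈[a=d] T))) → 1

== RESULT ==
f
4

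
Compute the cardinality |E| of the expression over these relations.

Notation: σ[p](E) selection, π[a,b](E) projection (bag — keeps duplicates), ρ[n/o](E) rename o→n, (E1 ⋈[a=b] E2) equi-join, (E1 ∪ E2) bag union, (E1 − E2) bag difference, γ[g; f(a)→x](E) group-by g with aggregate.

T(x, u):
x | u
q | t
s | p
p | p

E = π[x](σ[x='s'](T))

Row counts bottom-up:
  T → 3
  σ[x='s'](T) → 1
  π[x](σ[x='s'](T)) → 1

|E| = 1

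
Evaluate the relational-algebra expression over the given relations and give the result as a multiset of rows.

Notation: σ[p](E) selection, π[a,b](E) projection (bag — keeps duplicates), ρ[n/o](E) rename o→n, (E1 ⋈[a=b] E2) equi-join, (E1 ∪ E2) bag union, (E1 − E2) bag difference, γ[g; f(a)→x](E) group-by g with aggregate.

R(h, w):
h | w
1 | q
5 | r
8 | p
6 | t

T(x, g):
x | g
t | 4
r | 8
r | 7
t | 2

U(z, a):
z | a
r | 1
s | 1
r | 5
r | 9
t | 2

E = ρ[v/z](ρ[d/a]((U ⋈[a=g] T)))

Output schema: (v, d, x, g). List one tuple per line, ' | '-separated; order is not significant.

Per-node cardinality:
  U → 5
  T → 4
  (U ⋈[a=g] T) → 1
  ρ[d/a]((U ⋈[a=g] T)) → 1
  ρ[v/z](ρ[d/a]((U ⋈[a=g] T))) → 1

== RESULT ==
v | d | x | g
t | 2 | t | 2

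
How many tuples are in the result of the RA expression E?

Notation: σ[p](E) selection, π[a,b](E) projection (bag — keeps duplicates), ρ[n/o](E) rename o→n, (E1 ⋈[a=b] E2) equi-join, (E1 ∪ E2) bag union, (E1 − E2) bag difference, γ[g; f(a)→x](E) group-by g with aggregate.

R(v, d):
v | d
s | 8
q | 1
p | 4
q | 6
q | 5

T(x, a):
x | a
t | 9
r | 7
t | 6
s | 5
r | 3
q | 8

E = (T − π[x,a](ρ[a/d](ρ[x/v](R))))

Stepwise |·|:
  T → 6
  R → 5
  ρ[x/v](R) → 5
  ρ[a/d](ρ[x/v](R)) → 5
  π[x,a](ρ[a/d](ρ[x/v](R))) → 5
  (T − π[x,a](ρ[a/d](ρ[x/v](R)))) → 6

|E| = 6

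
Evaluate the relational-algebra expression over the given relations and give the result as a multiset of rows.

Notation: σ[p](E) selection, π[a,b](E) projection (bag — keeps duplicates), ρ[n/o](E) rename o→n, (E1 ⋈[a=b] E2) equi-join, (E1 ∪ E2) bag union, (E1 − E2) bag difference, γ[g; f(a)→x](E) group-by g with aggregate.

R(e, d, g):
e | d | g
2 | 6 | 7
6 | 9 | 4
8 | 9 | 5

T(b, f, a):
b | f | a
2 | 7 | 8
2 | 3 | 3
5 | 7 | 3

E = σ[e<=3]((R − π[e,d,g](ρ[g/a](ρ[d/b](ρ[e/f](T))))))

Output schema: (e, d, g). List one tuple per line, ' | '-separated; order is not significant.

Subexpression sizes:
  R → 3
  T → 3
  ρ[e/f](T) → 3
  ρ[d/b](ρ[e/f](T)) → 3
  ρ[g/a](ρ[d/b](ρ[e/f](T))) → 3
  π[e,d,g](ρ[g/a](ρ[d/b](ρ[e/f](T)))) → 3
  (R − π[e,d,g](ρ[g/a](ρ[d/b](ρ[e/f](T))))) → 3
  σ[e<=3]((R − π[e,d,g](ρ[g/a](ρ[d/b](ρ[e/f](T)))))) → 1

== RESULT ==
e | d | g
2 | 6 | 7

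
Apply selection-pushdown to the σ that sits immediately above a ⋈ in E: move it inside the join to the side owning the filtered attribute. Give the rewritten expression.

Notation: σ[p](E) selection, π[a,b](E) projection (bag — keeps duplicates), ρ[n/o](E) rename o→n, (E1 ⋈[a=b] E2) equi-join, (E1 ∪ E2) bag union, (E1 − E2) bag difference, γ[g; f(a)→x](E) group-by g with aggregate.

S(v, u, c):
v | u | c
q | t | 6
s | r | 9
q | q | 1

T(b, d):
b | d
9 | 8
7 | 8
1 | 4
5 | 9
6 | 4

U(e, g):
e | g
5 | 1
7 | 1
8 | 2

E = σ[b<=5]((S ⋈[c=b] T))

σ filters on b, owned by the right side.
E' = (S ⋈[c=b] σ[b<=5](T))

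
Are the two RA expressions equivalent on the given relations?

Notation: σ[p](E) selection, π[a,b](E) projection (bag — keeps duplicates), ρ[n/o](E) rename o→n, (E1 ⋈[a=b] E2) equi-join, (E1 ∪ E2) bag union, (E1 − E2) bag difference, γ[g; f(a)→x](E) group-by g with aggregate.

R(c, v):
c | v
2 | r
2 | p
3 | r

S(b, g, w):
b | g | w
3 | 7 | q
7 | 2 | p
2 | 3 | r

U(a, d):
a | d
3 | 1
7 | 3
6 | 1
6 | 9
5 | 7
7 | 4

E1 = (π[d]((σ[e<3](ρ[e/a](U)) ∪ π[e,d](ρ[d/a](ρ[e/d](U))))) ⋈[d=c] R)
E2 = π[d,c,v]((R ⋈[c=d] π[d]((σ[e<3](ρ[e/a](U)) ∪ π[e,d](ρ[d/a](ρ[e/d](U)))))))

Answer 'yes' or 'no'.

E1 subexpression sizes:
  U → 6
  ρ[e/a](U) → 6
  σ[e<3](ρ[e/a](U)) → 0
  U → 6
  ρ[e/d](U) → 6
  ρ[d/a](ρ[e/d](U)) → 6
  π[e,d](ρ[d/a](ρ[e/d](U))) → 6
  (σ[e<3](ρ[e/a](U)) ∪ π[e,d](ρ[d/a](ρ[e/d](U)))) → 6
  π[d]((σ[e<3](ρ[e/a](U)) ∪ π[e,d](ρ[d/a](ρ[e/d](U))))) → 6
  R → 3
  (π[d]((σ[e<3](ρ[e/a](U)) ∪ π[e,d](ρ[d/a](ρ[e/d](U))))) ⋈[d=c] R) → 1
E2 subexpression sizes:
  R → 3
  U → 6
  ρ[e/a](U) → 6
  σ[e<3](ρ[e/a](U)) → 0
  U → 6
  ρ[e/d](U) → 6
  ρ[d/a](ρ[e/d](U)) → 6
  π[e,d](ρ[d/a](ρ[e/d](U))) → 6
  (σ[e<3](ρ[e/a](U)) ∪ π[e,d](ρ[d/a](ρ[e/d](U)))) → 6
  π[d]((σ[e<3](ρ[e/a](U)) ∪ π[e,d](ρ[d/a](ρ[e/d](U))))) → 6
  (R ⋈[c=d] π[d]((σ[e<3](ρ[e/a](U)) ∪ π[e,d](ρ[d/a](ρ[e/d](U)))))) → 1
  π[d,c,v]((R ⋈[c=d] π[d]((σ[e<3](ρ[e/a](U)) ∪ π[e,d](ρ[d/a](ρ[e/d](U))))))) → 1

E1 and E2 produce the same multiset:
d | c | v
3 | 3 | r

yes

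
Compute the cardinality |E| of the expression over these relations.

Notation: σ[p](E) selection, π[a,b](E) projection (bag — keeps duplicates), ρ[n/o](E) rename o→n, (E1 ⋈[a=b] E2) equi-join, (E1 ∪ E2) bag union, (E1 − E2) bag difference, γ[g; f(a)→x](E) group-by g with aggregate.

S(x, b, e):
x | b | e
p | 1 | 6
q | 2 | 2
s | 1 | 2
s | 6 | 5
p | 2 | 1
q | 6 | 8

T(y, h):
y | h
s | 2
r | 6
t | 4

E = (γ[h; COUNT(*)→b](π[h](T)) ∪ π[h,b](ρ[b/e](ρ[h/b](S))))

Per-node cardinality:
  T → 3
  π[h](T) → 3
  γ[h; COUNT(*)→b](π[h](T)) → 3
  S → 6
  ρ[h/b](S) → 6
  ρ[b/e](ρ[h/b](S)) → 6
  π[h,b](ρ[b/e](ρ[h/b](S))) → 6
  (γ[h; COUNT(*)→b](π[h](T)) ∪ π[h,b](ρ[b/e](ρ[h/b](S)))) → 9

|E| = 9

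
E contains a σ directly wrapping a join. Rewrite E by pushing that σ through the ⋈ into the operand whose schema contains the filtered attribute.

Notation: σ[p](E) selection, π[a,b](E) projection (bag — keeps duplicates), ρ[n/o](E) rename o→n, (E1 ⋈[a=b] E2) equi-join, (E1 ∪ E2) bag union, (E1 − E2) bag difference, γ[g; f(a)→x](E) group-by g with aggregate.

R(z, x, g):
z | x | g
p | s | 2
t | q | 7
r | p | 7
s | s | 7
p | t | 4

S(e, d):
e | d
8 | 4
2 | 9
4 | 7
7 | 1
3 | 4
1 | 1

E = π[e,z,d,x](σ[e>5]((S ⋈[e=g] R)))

σ filters on e, owned by the left side.
E' = π[e,z,d,x]((σ[e>5](S) ⋈[e=g] R))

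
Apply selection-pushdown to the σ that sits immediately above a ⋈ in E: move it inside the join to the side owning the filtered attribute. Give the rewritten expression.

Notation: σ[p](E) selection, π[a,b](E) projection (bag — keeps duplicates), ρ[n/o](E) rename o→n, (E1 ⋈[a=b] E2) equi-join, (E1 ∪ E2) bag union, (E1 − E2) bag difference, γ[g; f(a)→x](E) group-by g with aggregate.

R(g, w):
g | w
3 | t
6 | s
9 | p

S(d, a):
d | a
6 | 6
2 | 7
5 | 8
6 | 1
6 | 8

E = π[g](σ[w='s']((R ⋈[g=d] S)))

σ filters on w, owned by the left side.
E' = π[g]((σ[w='s'](R) ⋈[g=d] S))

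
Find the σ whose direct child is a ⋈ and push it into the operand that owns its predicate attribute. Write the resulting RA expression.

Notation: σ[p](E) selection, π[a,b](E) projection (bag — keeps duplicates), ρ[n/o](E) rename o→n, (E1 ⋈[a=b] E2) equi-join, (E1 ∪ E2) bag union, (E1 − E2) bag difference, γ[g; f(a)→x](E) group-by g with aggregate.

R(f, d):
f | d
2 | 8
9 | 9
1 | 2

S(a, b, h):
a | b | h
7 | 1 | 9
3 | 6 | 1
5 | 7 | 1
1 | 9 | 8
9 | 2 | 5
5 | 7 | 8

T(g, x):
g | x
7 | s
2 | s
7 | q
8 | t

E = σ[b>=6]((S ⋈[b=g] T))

σ filters on b, owned by the left side.
E' = (σ[b>=6](S) ⋈[b=g] T)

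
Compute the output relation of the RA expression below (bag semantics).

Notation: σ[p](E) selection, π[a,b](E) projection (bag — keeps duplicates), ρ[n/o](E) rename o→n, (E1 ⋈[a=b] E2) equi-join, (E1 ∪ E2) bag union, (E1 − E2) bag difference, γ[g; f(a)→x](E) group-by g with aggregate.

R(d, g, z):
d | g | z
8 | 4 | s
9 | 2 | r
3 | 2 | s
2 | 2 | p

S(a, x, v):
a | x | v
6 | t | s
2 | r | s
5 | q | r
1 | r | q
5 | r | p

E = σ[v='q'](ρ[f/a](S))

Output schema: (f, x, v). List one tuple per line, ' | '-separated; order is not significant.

Row counts bottom-up:
  S → 5
  ρ[f/a](S) → 5
  σ[v='q'](ρ[f/a](S)) → 1

== RESULT ==
f | x | v
1 | r | q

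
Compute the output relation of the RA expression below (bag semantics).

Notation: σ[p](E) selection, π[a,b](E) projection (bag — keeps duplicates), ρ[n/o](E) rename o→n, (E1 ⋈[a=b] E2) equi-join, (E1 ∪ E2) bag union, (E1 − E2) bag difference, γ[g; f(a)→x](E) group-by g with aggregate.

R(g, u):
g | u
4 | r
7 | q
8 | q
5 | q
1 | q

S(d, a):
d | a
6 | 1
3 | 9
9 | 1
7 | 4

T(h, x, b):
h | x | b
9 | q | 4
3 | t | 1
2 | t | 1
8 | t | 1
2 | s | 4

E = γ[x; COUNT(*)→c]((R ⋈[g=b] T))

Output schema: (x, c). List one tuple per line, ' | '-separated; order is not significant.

Per-node cardinality:
  R → 5
  T → 5
  (R ⋈[g=b] T) → 5
  γ[x; COUNT(*)→c]((R ⋈[g=b] T)) → 3

== RESULT ==
x | c
q | 1
s | 1
t | 3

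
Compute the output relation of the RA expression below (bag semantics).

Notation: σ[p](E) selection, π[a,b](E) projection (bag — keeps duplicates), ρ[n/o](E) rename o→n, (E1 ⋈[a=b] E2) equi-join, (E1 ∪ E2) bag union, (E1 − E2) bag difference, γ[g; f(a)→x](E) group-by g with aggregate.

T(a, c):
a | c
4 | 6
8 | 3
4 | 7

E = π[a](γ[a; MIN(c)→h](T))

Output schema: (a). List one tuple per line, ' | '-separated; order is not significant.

Row counts bottom-up:
  T → 3
  γ[a; MIN(c)→h](T) → 2
  π[a](γ[a; MIN(c)→h](T)) → 2

== RESULT ==
a
4
8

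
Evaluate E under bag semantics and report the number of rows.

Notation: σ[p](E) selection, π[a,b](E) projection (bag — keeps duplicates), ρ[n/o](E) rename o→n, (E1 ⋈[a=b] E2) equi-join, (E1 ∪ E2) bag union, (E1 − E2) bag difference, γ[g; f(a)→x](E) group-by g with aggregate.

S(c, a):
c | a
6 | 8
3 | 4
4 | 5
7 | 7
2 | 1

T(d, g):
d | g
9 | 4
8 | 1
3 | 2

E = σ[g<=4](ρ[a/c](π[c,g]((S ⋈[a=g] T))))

Subexpression sizes:
  S → 5
  T → 3
  (S ⋈[a=g] T) → 2
  π[c,g]((S ⋈[a=g] T)) → 2
  ρ[a/c](π[c,g]((S ⋈[a=g] T))) → 2
  σ[g<=4](ρ[a/c](π[c,g]((S ⋈[a=g] T)))) → 2

|E| = 2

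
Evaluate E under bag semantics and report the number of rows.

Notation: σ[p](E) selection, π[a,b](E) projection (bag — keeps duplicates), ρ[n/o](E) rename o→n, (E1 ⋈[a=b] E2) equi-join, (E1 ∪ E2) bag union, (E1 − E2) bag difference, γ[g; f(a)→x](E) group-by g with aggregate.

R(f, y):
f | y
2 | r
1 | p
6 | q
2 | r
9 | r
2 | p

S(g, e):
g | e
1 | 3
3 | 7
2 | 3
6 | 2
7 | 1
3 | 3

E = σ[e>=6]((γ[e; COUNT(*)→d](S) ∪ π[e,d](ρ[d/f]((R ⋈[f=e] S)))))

Subexpression sizes:
  S → 6
  γ[e; COUNT(*)→d](S) → 4
  R → 6
  S → 6
  (R ⋈[f=e] S) → 4
  ρ[d/f]((R ⋈[f=e] S)) → 4
  π[e,d](ρ[d/f]((R ⋈[f=e] S))) → 4
  (γ[e; COUNT(*)→d](S) ∪ π[e,d](ρ[d/f]((R ⋈[f=e] S)))) → 8
  σ[e>=6]((γ[e; COUNT(*)→d](S) ∪ π[e,d](ρ[d/f]((R ⋈[f=e] S))))) → 1

|E| = 1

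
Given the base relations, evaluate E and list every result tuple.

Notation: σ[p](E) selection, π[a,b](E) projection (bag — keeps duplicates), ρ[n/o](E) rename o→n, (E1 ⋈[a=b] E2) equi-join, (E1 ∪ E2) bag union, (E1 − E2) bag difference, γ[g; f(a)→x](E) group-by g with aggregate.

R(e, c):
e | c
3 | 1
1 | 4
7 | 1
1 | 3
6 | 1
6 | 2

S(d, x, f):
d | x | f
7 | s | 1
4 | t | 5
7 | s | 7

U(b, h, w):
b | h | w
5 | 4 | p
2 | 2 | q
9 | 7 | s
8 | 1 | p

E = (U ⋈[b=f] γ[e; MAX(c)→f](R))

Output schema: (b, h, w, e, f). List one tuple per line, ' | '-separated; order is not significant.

Subexpression sizes:
  U → 4
  R → 6
  γ[e; MAX(c)→f](R) → 4
  (U ⋈[b=f] γ[e; MAX(c)→f](R)) → 1

== RESULT ==
b | h | w | e | f
2 | 2 | q | 6 | 2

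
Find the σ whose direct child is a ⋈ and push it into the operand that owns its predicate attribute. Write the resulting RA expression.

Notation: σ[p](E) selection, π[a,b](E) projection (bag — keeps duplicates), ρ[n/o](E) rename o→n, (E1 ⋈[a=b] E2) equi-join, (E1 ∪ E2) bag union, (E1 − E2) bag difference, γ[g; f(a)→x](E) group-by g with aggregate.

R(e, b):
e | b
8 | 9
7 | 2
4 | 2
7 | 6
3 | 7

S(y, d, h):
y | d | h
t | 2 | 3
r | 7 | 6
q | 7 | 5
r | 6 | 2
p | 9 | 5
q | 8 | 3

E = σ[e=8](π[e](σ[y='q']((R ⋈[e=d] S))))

σ filters on y, owned by the right side.
E' = σ[e=8](π[e]((R ⋈[e=d] σ[y='q'](S))))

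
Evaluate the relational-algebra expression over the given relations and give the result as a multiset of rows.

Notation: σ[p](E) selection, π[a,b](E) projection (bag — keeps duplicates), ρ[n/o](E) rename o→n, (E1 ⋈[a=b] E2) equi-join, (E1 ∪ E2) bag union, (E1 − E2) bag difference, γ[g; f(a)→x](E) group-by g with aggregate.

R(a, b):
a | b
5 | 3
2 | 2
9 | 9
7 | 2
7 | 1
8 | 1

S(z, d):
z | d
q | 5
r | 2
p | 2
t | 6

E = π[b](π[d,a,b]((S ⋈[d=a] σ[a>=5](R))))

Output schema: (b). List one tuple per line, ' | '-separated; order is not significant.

Stepwise |·|:
  S → 4
  R → 6
  σ[a>=5](R) → 5
  (S ⋈[d=a] σ[a>=5](R)) → 1
  π[d,a,b]((S ⋈[d=a] σ[a>=5](R))) → 1
  π[b](π[d,a,b]((S ⋈[d=a] σ[a>=5](R)))) → 1

== RESULT ==
b
3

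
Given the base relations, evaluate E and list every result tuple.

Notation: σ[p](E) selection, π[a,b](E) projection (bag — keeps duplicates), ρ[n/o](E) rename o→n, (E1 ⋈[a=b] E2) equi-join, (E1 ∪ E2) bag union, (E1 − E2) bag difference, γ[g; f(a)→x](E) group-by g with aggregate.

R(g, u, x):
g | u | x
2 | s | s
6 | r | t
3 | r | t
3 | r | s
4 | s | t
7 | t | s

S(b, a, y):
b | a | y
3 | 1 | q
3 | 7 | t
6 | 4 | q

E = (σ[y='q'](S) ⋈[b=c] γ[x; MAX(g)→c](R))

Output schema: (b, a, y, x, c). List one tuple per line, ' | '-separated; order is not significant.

Subexpression sizes:
  S → 3
  σ[y='q'](S) → 2
  R → 6
  γ[x; MAX(g)→c](R) → 2
  (σ[y='q'](S) ⋈[b=c] γ[x; MAX(g)→c](R)) → 1

== RESULT ==
b | a | y | x | c
6 | 4 | q | t | 6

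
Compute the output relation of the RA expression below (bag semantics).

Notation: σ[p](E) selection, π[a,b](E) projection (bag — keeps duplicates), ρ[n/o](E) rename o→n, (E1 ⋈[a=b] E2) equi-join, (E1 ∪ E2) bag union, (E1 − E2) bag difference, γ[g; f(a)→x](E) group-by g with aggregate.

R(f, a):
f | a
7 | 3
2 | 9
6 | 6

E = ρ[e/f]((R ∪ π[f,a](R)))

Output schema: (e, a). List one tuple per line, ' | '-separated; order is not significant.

Row counts bottom-up:
  R → 3
  R → 3
  π[f,a](R) → 3
  (R ∪ π[f,a](R)) → 6
  ρ[e/f]((R ∪ π[f,a](R))) → 6

== RESULT ==
e | a
2 | 9
2 | 9
6 | 6
6 | 6
7 | 3
7 | 3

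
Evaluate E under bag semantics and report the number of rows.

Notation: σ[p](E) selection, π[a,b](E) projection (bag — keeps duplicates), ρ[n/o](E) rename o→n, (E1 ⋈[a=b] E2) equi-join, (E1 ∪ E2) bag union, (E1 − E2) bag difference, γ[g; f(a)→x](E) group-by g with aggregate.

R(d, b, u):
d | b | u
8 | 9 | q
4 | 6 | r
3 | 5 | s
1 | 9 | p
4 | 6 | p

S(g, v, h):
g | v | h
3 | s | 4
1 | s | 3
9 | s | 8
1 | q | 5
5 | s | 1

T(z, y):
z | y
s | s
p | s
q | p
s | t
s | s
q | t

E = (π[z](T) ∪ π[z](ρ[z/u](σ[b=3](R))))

Stepwise |·|:
  T → 6
  π[z](T) → 6
  R → 5
  σ[b=3](R) → 0
  ρ[z/u](σ[b=3](R)) → 0
  π[z](ρ[z/u](σ[b=3](R))) → 0
  (π[z](T) ∪ π[z](ρ[z/u](σ[b=3](R)))) → 6

|E| = 6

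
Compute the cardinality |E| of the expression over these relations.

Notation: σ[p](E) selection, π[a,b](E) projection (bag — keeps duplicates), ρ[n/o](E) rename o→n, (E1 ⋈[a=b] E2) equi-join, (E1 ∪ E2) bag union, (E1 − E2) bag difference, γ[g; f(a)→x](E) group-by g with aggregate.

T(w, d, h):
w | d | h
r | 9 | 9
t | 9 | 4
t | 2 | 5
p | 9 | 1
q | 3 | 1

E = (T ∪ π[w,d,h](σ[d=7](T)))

Subexpression sizes:
  T → 5
  T → 5
  σ[d=7](T) → 0
  π[w,d,h](σ[d=7](T)) → 0
  (T ∪ π[w,d,h](σ[d=7](T))) → 5

|E| = 5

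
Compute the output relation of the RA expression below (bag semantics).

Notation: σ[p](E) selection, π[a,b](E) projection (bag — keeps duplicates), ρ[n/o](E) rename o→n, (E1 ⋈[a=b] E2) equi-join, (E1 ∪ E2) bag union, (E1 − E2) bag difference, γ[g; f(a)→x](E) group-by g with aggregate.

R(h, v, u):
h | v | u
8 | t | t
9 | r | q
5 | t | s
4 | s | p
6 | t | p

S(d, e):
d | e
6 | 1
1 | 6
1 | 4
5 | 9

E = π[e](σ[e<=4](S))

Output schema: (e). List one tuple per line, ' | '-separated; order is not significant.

Row counts bottom-up:
  S → 4
  σ[e<=4](S) → 2
  π[e](σ[e<=4](S)) → 2

== RESULT ==
e
1
4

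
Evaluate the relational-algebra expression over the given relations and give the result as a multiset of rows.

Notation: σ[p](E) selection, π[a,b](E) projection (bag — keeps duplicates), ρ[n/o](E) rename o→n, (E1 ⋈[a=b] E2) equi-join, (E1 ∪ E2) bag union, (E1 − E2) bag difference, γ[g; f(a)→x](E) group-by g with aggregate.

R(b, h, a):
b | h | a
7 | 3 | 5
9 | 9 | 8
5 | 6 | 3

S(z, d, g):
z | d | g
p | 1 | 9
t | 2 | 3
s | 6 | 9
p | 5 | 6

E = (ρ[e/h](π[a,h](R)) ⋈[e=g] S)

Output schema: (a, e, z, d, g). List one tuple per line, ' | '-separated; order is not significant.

Stepwise |·|:
  R → 3
  π[a,h](R) → 3
  ρ[e/h](π[a,h](R)) → 3
  S → 4
  (ρ[e/h](π[a,h](R)) ⋈[e=g] S) → 4

== RESULT ==
a | e | z | d | g
3 | 6 | p | 5 | 6
5 | 3 | t | 2 | 3
8 | 9 | p | 1 | 9
8 | 9 | s | 6 | 9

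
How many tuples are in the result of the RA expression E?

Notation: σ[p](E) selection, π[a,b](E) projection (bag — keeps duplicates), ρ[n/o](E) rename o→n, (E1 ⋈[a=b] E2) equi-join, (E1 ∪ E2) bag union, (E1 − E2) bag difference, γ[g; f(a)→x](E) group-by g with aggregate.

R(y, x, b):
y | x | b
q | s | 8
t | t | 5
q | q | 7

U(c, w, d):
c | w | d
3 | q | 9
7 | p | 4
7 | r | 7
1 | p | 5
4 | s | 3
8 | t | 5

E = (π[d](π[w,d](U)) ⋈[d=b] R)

Per-node cardinality:
  U → 6
  π[w,d](U) → 6
  π[d](π[w,d](U)) → 6
  R → 3
  (π[d](π[w,d](U)) ⋈[d=b] R) → 3

|E| = 3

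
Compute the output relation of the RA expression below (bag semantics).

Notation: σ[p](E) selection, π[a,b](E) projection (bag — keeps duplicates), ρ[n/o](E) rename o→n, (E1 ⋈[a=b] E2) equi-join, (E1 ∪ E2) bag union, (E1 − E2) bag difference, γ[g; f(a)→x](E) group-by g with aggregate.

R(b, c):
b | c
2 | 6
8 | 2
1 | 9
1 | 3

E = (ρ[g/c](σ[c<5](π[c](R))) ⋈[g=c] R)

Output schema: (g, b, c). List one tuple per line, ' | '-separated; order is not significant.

Subexpression sizes:
  R → 4
  π[c](R) → 4
  σ[c<5](π[c](R)) → 2
  ρ[g/c](σ[c<5](π[c](R))) → 2
  R → 4
  (ρ[g/c](σ[c<5](π[c](R))) ⋈[g=c] R) → 2

== RESULT ==
g | b | c
2 | 8 | 2
3 | 1 | 3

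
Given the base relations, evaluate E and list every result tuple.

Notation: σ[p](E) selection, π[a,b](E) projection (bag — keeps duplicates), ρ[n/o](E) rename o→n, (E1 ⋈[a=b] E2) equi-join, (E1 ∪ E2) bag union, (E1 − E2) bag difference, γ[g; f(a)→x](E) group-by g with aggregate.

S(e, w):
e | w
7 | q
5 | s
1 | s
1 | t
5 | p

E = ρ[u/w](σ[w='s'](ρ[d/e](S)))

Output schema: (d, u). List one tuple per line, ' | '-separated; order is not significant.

Per-node cardinality:
  S → 5
  ρ[d/e](S) → 5
  σ[w='s'](ρ[d/e](S)) → 2
  ρ[u/w](σ[w='s'](ρ[d/e](S))) → 2

== RESULT ==
d | u
1 | s
5 | s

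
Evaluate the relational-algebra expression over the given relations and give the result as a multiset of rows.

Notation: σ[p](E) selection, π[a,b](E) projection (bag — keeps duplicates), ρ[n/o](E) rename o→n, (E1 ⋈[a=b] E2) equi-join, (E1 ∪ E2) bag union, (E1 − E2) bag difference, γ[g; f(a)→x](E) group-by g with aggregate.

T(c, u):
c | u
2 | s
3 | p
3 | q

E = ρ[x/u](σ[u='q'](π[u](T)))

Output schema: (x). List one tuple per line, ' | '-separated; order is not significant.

Stepwise |·|:
  T → 3
  π[u](T) → 3
  σ[u='q'](π[u](T)) → 1
  ρ[x/u](σ[u='q'](π[u](T))) → 1

== RESULT ==
x
q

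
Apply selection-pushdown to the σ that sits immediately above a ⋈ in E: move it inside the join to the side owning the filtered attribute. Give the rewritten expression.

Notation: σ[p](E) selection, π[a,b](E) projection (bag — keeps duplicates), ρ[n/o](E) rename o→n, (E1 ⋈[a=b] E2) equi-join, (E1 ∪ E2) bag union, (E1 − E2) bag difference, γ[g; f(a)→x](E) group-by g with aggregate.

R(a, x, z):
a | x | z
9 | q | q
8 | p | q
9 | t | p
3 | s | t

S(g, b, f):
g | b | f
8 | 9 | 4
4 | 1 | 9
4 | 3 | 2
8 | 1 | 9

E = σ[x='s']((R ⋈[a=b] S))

σ filters on x, owned by the left side.
E' = (σ[x='s'](R) ⋈[a=b] S)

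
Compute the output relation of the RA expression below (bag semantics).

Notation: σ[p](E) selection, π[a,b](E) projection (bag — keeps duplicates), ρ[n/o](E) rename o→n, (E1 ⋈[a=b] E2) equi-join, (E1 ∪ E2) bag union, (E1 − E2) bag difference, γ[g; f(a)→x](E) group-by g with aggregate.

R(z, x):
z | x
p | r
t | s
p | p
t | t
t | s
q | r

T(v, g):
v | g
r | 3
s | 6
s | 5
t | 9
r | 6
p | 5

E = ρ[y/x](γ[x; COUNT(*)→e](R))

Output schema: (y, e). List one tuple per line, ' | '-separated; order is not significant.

Row counts bottom-up:
  R → 6
  γ[x; COUNT(*)→e](R) → 4
  ρ[y/x](γ[x; COUNT(*)→e](R)) → 4

== RESULT ==
y | e
p | 1
r | 2
s | 2
t | 1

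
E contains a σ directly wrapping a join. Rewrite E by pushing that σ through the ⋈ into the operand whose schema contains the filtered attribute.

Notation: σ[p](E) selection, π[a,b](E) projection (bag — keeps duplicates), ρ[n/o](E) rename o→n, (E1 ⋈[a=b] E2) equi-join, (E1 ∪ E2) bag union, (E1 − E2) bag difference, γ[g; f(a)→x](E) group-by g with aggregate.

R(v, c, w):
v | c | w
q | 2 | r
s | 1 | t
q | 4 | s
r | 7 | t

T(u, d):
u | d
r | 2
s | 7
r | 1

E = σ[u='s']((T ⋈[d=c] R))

σ filters on u, owned by the left side.
E' = (σ[u='s'](T) ⋈[d=c] R)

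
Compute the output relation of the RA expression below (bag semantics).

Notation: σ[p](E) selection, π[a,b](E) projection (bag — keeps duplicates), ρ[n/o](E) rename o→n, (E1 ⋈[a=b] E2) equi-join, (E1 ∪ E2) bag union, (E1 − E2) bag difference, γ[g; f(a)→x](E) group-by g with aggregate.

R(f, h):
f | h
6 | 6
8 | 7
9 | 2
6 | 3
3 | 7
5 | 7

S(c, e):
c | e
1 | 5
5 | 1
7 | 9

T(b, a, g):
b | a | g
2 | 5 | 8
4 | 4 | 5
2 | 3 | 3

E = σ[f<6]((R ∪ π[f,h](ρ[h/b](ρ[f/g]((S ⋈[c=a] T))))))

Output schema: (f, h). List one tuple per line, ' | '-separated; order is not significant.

Row counts bottom-up:
  R → 6
  S → 3
  T → 3
  (S ⋈[c=a] T) → 1
  ρ[f/g]((S ⋈[c=a] T)) → 1
  ρ[h/b](ρ[f/g]((S ⋈[c=a] T))) → 1
  π[f,h](ρ[h/b](ρ[f/g]((S ⋈[c=a] T)))) → 1
  (R ∪ π[f,h](ρ[h/b](ρ[f/g]((S ⋈[c=a] T))))) → 7
  σ[f<6]((R ∪ π[f,h](ρ[h/b](ρ[f/g]((S ⋈[c=a] T)))))) → 2

== RESULT ==
f | h
3 | 7
5 | 7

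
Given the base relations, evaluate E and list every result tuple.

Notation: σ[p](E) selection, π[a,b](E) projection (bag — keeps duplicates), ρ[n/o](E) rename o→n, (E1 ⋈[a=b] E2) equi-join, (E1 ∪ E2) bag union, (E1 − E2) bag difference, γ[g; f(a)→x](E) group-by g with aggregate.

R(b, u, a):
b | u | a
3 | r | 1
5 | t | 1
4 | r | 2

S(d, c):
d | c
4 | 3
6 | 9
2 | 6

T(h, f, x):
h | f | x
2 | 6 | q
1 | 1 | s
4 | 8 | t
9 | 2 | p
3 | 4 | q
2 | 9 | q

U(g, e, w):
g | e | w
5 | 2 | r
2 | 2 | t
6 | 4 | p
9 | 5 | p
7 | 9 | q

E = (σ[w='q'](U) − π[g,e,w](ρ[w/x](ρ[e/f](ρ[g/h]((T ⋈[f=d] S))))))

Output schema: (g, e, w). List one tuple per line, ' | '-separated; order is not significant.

Subexpression sizes:
  U → 5
  σ[w='q'](U) → 1
  T → 6
  S → 3
  (T ⋈[f=d] S) → 3
  ρ[g/h]((T ⋈[f=d] S)) → 3
  ρ[e/f](ρ[g/h]((T ⋈[f=d] S))) → 3
  ρ[w/x](ρ[e/f](ρ[g/h]((T ⋈[f=d] S)))) → 3
  π[g,e,w](ρ[w/x](ρ[e/f](ρ[g/h]((T ⋈[f=d] S))))) → 3
  (σ[w='q'](U) − π[g,e,w](ρ[w/x](ρ[e/f](ρ[g/h]((T ⋈[f=d] S)))))) → 1

== RESULT ==
g | e | w
7 | 9 | q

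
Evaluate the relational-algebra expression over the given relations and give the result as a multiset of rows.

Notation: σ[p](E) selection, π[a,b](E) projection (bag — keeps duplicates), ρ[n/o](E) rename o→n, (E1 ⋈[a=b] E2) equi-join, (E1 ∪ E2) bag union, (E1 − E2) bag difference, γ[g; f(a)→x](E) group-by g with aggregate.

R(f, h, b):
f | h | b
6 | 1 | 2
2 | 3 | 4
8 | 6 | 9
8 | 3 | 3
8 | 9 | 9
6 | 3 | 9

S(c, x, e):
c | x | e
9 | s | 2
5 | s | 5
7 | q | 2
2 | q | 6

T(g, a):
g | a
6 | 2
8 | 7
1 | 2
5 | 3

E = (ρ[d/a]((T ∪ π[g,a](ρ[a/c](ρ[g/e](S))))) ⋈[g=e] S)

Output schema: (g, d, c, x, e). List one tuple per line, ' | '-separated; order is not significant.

Per-node cardinality:
  T → 4
  S → 4
  ρ[g/e](S) → 4
  ρ[a/c](ρ[g/e](S)) → 4
  π[g,a](ρ[a/c](ρ[g/e](S))) → 4
  (T ∪ π[g,a](ρ[a/c](ρ[g/e](S)))) → 8
  ρ[d/a]((T ∪ π[g,a](ρ[a/c](ρ[g/e](S))))) → 8
  S → 4
  (ρ[d/a]((T ∪ π[g,a](ρ[a/c](ρ[g/e](S))))) ⋈[g=e] S) → 8

== RESULT ==
g | d | c | x | e
2 | 7 | 7 | q | 2
2 | 7 | 9 | s | 2
2 | 9 | 7 | q | 2
2 | 9 | 9 | s | 2
5 | 3 | 5 | s | 5
5 | 5 | 5 | s | 5
6 | 2 | 2 | q | 6
6 | 2 | 2 | q | 6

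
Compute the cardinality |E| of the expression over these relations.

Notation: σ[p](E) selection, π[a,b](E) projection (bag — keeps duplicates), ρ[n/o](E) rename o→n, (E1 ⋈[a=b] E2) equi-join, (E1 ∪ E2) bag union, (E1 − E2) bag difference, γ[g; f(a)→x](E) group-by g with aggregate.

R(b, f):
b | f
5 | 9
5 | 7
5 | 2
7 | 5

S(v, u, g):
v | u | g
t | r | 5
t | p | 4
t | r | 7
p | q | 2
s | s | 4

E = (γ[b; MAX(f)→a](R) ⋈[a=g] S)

Per-node cardinality:
  R → 4
  γ[b; MAX(f)→a](R) → 2
  S → 5
  (γ[b; MAX(f)→a](R) ⋈[a=g] S) → 1

|E| = 1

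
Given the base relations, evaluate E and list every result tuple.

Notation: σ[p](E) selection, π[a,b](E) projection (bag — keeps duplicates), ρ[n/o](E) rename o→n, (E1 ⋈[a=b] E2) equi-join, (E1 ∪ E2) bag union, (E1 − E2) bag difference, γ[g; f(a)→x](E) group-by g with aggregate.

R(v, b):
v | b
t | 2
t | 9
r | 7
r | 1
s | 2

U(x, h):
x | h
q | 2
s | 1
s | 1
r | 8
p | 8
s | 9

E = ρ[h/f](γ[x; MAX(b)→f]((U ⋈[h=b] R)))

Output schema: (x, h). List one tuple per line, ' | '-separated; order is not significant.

Subexpression sizes:
  U → 6
  R → 5
  (U ⋈[h=b] R) → 5
  γ[x; MAX(b)→f]((U ⋈[h=b] R)) → 2
  ρ[h/f](γ[x; MAX(b)→f]((U ⋈[h=b] R))) → 2

== RESULT ==
x | h
q | 2
s | 9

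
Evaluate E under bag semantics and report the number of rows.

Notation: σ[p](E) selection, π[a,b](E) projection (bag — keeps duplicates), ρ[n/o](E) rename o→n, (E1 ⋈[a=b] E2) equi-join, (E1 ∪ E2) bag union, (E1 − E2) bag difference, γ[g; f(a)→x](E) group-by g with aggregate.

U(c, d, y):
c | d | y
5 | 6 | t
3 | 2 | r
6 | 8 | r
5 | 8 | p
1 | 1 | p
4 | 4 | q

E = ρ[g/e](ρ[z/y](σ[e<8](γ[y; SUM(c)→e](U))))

Row counts bottom-up:
  U → 6
  γ[y; SUM(c)→e](U) → 4
  σ[e<8](γ[y; SUM(c)→e](U)) → 3
  ρ[z/y](σ[e<8](γ[y; SUM(c)→e](U))) → 3
  ρ[g/e](ρ[z/y](σ[e<8](γ[y; SUM(c)→e](U)))) → 3

|E| = 3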